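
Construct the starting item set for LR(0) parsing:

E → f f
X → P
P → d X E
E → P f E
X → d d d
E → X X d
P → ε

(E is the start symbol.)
First, augment the grammar with E' → E
I₀ = CLOSURE({ [E' → . E] }):
  [E' → . E] has the dot before E: add [E → . f f], [E → . P f E], [E → . X X d]
  [E → . P f E] has the dot before P: add [P → . d X E], [P → .]
  [E → . X X d] has the dot before X: add [X → . P], [X → . d d d]
No further items can be added.

I₀ = { [E → . P f E], [E → . X X d], [E → . f f], [E' → . E], [P → . d X E], [P → .], [X → . P], [X → . d d d] }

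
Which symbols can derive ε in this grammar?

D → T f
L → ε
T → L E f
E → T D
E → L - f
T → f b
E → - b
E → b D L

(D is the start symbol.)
{ 'L' }

A non-terminal is nullable if it can derive ε (the empty string): either it has an ε-production, or it has a production whose right-hand side consists entirely of nullable non-terminals.

ε-productions: L → ε
So L is immediately nullable.
No further non-terminal can be added: every production for the remaining non-terminals contains a terminal or a non-nullable non-terminal.
Nullable = { 'L' }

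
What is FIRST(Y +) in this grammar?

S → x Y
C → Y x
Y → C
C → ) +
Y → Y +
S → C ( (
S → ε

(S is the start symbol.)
FIRST sets of the non-terminals involved (from the grammar, by fixed-point iteration):
  FIRST(Y) = { ')' }

To compute FIRST(Y +), process the symbols left to right:
Symbol Y is a non-terminal. Add FIRST(Y) \ {ε} = { ')' }
Y is not nullable (ε ∉ FIRST(Y)), so stop here.
FIRST(Y +) = { ')' }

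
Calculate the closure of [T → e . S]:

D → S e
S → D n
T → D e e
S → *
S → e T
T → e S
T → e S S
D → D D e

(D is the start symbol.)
{ [D → . D D e], [D → . S e], [S → . *], [S → . D n], [S → . e T], [T → e . S] }

To compute CLOSURE, for each item [A → α.Bβ] where B is a non-terminal, add [B → .γ] for all productions B → γ; repeat for the newly added items until nothing changes.

Start with: [T → e . S]
  [T → e . S] has the dot before S: add [S → . D n], [S → . *], [S → . e T]
  [S → . D n] has the dot before D: add [D → . S e], [D → . D D e]
No further items can be added.

CLOSURE = { [D → . D D e], [D → . S e], [S → . *], [S → . D n], [S → . e T], [T → e . S] }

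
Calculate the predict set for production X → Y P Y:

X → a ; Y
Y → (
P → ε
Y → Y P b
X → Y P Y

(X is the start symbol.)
PREDICT(X → Y P Y) = (FIRST(RHS) \ {ε}) ∪ (FOLLOW(X) if ε ∈ FIRST(RHS), i.e. RHS ⇒* ε)
FIRST(Y) = { '(' }
FIRST(Y P Y) = { '(' }
ε ∉ FIRST(Y P Y), so FOLLOW(X) is not added.
PREDICT(X → Y P Y) = { '(' }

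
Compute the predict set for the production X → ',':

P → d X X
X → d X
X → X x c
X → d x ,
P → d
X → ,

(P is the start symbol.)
PREDICT(X → ',') = (FIRST(RHS) \ {ε}) ∪ (FOLLOW(X) if ε ∈ FIRST(RHS), i.e. RHS ⇒* ε)
FIRST(',') = { ',' }
ε ∉ FIRST(','), so FOLLOW(X) is not added.
PREDICT(X → ',') = { ',' }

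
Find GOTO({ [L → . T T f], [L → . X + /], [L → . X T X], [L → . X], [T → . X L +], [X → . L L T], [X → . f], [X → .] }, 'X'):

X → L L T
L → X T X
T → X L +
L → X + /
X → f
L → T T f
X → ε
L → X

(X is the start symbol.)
GOTO(I, 'X') = CLOSURE({ [A → αX.β] : [A → α.Xβ] ∈ I, X = 'X' })

Items with dot before 'X', with the dot advanced:
  [L → . X] → [L → X .]
  [L → . X + /] → [L → X . + /]
  [L → . X T X] → [L → X . T X]
  [T → . X L +] → [T → X . L +]
Closure of the advanced items:
  [L → X . T X] has the dot before T: add [T → . X L +]
  [T → X . L +] has the dot before L: add [L → . X T X], [L → . X + /], [L → . T T f], [L → . X]
  [T → . X L +] has the dot before X: add [X → . L L T], [X → . f], [X → .]

GOTO = { [L → . T T f], [L → . X + /], [L → . X T X], [L → . X], [L → X . + /], [L → X . T X], [L → X .], [T → . X L +], [T → X . L +], [X → . L L T], [X → . f], [X → .] }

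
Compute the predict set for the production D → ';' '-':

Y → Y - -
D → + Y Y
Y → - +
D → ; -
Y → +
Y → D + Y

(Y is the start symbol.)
PREDICT(D → ';' '-') = (FIRST(RHS) \ {ε}) ∪ (FOLLOW(D) if ε ∈ FIRST(RHS), i.e. RHS ⇒* ε)
FIRST(';' '-') = { ';' }
ε ∉ FIRST(';' '-'), so FOLLOW(D) is not added.
PREDICT(D → ';' '-') = { ';' }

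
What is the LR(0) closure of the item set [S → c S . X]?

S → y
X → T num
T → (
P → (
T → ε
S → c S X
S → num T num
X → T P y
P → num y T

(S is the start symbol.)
{ [S → c S . X], [T → . (], [T → .], [X → . T P y], [X → . T num] }

To compute CLOSURE, for each item [A → α.Bβ] where B is a non-terminal, add [B → .γ] for all productions B → γ; repeat for the newly added items until nothing changes.

Start with: [S → c S . X]
  [S → c S . X] has the dot before X: add [X → . T num], [X → . T P y]
  [X → . T num] has the dot before T: add [T → . (], [T → .]
No further items can be added.

CLOSURE = { [S → c S . X], [T → . (], [T → .], [X → . T P y], [X → . T num] }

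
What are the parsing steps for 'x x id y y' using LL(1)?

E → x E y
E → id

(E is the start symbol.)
Stack is shown with the top on the left.

Stack      Input         Action
-------------------------------
E $        x x id y y $  output E → x E y
x E y $    x x id y y $  match 'x'
E y $      x id y y $    output E → x E y
x E y y $  x id y y $    match 'x'
E y y $    id y y $      output E → id
id y y $   id y y $      match 'id'
y y $      y y $         match 'y'
y $        y $           match 'y'
$          $             accept

The string is accepted.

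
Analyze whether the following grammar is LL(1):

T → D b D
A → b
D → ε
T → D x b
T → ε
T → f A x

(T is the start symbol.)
Yes, the grammar is LL(1).

A grammar is LL(1) if for each non-terminal N with multiple productions, the predict sets of those productions are pairwise disjoint, where PREDICT(N → α) = (FIRST(α) \ {ε}) ∪ (FOLLOW(N) if α ⇒* ε).

Relevant sets:
  FIRST(D) = { ε }
  FOLLOW(T) = { $ }

For T:
  PREDICT(T → D b D) = { 'b' }
  PREDICT(T → D x b) = { 'x' }
  PREDICT(T → ε) = { $ }
  PREDICT(T → f A x) = { 'f' }
A, D have a single production, so nothing to check there.

All predict sets are disjoint. The grammar IS LL(1).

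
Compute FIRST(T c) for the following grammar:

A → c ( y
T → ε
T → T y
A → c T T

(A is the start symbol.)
FIRST sets of the non-terminals involved (from the grammar, by fixed-point iteration):
  FIRST(T) = { 'y', ε }

To compute FIRST(T c), process the symbols left to right:
Symbol T is a non-terminal. Add FIRST(T) \ {ε} = { 'y' }
T is nullable (ε ∈ FIRST(T)), continue to the next symbol.
Symbol c is a terminal. Add 'c' and stop.
FIRST(T c) = { 'c', 'y' }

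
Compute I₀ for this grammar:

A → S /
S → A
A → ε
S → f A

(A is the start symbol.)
First, augment the grammar with A' → A
I₀ = CLOSURE({ [A' → . A] }):
  [A' → . A] has the dot before A: add [A → . S /], [A → .]
  [A → . S /] has the dot before S: add [S → . A], [S → . f A]
No further items can be added.

I₀ = { [A → . S /], [A → .], [A' → . A], [S → . A], [S → . f A] }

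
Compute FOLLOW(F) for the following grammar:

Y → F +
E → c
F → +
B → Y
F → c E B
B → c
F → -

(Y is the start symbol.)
In Y → F +: F is followed by '+', add FIRST('+') \ {ε} = { '+' }

Taking the union: FOLLOW(F) = { '+' }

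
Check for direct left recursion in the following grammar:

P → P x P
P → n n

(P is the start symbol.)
P → P x P: LEFT RECURSIVE (starts with P)
P → n n: starts with n

The grammar has direct left recursion on: P.

Answer: Yes, P is left-recursive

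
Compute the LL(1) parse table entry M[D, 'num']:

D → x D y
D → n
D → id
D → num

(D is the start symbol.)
To find M[D, 'num'], we find productions for D where 'num' is in the predict set (PREDICT(N → α) = (FIRST(α) \ {ε}) ∪ (FOLLOW(N) if α ⇒* ε)).

D → x D y: PREDICT = { 'x' }
D → n: PREDICT = { 'n' }
D → id: PREDICT = { 'id' }
D → num: PREDICT = { 'num' }
  'num' is in predict set, so this production goes in M[D, 'num']

M[D, 'num'] = D → num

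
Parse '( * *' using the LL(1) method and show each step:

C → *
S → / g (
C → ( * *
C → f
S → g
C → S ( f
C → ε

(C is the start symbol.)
LL(1) parsing maintains a stack (initially the start symbol over $) and the input. At each step: if the stack top is a terminal, match it against the current input token; if it is a non-terminal N, replace it with the RHS of M[N, lookahead] (the unique production whose predict set contains the lookahead).

Stack is shown with the top on the left.

Stack    Input    Action
------------------------
C $      ( * * $  output C → ( * *
( * * $  ( * * $  match '('
* * $    * * $    match '*'
* $      * $      match '*'
$        $        accept

The string is accepted.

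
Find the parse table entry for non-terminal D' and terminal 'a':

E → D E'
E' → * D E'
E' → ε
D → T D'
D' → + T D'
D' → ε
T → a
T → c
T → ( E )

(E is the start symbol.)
To find M[D', 'a'], we find productions for D' where 'a' is in the predict set (PREDICT(N → α) = (FIRST(α) \ {ε}) ∪ (FOLLOW(N) if α ⇒* ε)).

Relevant sets:
  FOLLOW(D') = { $, ')', '*' }

D' → + T D': PREDICT = { '+' }
D' → ε: PREDICT = { $, ')', '*' }

M[D', 'a'] is empty (no production applies)

Answer: Empty (error entry)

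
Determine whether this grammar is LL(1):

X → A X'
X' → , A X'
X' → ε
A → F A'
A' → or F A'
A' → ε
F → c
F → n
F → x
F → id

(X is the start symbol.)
Relevant sets:
  FOLLOW(X') = { $ }
  FOLLOW(A') = { $, ',' }

For X':
  PREDICT(X' → ',' A X') = { ',' }
  PREDICT(X' → ε) = { $ }
For A':
  PREDICT(A' → or F A') = { 'or' }
  PREDICT(A' → ε) = { $, ',' }
For F:
  PREDICT(F → c) = { 'c' }
  PREDICT(F → n) = { 'n' }
  PREDICT(F → x) = { 'x' }
  PREDICT(F → id) = { 'id' }
X, A have a single production, so nothing to check there.

All predict sets are disjoint. The grammar IS LL(1).

Answer: Yes, the grammar is LL(1).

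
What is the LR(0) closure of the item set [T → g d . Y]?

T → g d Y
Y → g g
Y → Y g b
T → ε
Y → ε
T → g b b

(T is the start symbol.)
To compute CLOSURE, for each item [A → α.Bβ] where B is a non-terminal, add [B → .γ] for all productions B → γ; repeat for the newly added items until nothing changes.

Start with: [T → g d . Y]
  [T → g d . Y] has the dot before Y: add [Y → . g g], [Y → . Y g b], [Y → .]
No further items can be added.

CLOSURE = { [T → g d . Y], [Y → . Y g b], [Y → . g g], [Y → .] }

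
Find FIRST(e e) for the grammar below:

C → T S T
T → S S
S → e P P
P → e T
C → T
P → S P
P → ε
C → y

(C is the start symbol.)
To compute FIRST(e e), process the symbols left to right:
Symbol e is a terminal. Add 'e' and stop.
FIRST(e e) = { 'e' }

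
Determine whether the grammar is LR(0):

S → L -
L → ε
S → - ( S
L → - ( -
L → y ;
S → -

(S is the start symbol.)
Augment with S' → S and build the canonical LR(0) collection (I0 = CLOSURE({[S' → . S]}), then GOTO on every symbol after a dot until no new states appear). It has 10 states:
  I0: { [L → . - ( -], [L → . y ;], [L → .], [S → . - ( S], [S → . -], [S → . L -], [S' → . S] }  — shift, reduce
  I1: { [L → - . ( -], [S → - . ( S], [S → - .] }  — shift, reduce
  I2: { [S → L . -] }  — shift
  I3: { [S' → S .] }  — accept
  I4: { [L → y . ;] }  — shift
  I5: { [L → y ; .] }  — reduce
  I6: { [S → L - .] }  — reduce
  I7: { [L → - ( . -], [L → . - ( -], [L → . y ;], [L → .], [S → - ( . S], [S → . - ( S], [S → . -], [S → . L -] }  — shift, reduce
  I8: { [L → - ( - .], [L → - . ( -], [S → - . ( S], [S → - .] }  — shift, 2 reduces
  I9: { [S → - ( S .] }  — reduce

Conflict in state I0:
  Shift-reduce conflict between [L → .] and [L → . - ( -]
So the grammar is NOT LR(0).

Answer: No. Shift-reduce conflict between [L → .] and [L → . - ( -]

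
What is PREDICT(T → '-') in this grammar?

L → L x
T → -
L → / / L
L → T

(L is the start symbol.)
{ '-' }

PREDICT(T → '-') = (FIRST(RHS) \ {ε}) ∪ (FOLLOW(T) if ε ∈ FIRST(RHS), i.e. RHS ⇒* ε)
FIRST('-') = { '-' }
ε ∉ FIRST('-'), so FOLLOW(T) is not added.
PREDICT(T → '-') = { '-' }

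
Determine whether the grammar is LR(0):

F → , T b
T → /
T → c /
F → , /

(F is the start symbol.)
No. Reduce-reduce conflict: [F → , / .] and [T → / .]

Augment with F' → F and build the canonical LR(0) collection (I0 = CLOSURE({[F' → . F]}), then GOTO on every symbol after a dot until no new states appear). It has 8 states:
  I0: { [F → . , /], [F → . , T b], [F' → . F] }  — shift
  I1: { [F → , . /], [F → , . T b], [T → . /], [T → . c /] }  — shift
  I2: { [F' → F .] }  — accept
  I3: { [F → , / .], [T → / .] }  — 2 reduces
  I4: { [F → , T . b] }  — shift
  I5: { [T → c . /] }  — shift
  I6: { [T → c / .] }  — reduce
  I7: { [F → , T b .] }  — reduce

Conflict in state I3:
  Reduce-reduce conflict: [F → , / .] and [T → / .]
So the grammar is NOT LR(0).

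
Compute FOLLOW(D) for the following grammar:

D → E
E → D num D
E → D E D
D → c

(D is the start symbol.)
To compute FOLLOW(D), find every occurrence of D on a right-hand side N → α D β: add FIRST(β) \ {ε}, and if β is empty or nullable also add FOLLOW(N). Iterate to a fixed point.

D is the start symbol, so $ ∈ FOLLOW(D).
In E → D num D: D is followed by num D, add FIRST(num D) \ {ε} = { 'num' }
In E → D num D: D is at the end, add FOLLOW(E)
In E → D E D: D is followed by E D, add FIRST(E D) \ {ε} = { 'c' }
In E → D E D: D is at the end, add FOLLOW(E)

The FOLLOW sets referred to above (computed the same way, to a fixed point):
  FOLLOW(E) = { $, 'c', 'num' }

Taking the union: FOLLOW(D) = { $, 'c', 'num' }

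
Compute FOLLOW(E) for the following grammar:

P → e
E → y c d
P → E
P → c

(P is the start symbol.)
{ $ }

To compute FOLLOW(E), find every occurrence of E on a right-hand side N → α E β: add FIRST(β) \ {ε}, and if β is empty or nullable also add FOLLOW(N). Iterate to a fixed point.

In P → E: E is at the end, add FOLLOW(P)

The FOLLOW sets referred to above (computed the same way, to a fixed point):
  FOLLOW(P) = { $ }

Taking the union: FOLLOW(E) = { $ }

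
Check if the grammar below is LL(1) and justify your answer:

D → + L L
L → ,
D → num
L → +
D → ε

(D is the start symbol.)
A grammar is LL(1) if for each non-terminal N with multiple productions, the predict sets of those productions are pairwise disjoint, where PREDICT(N → α) = (FIRST(α) \ {ε}) ∪ (FOLLOW(N) if α ⇒* ε).

Relevant sets:
  FOLLOW(D) = { $ }

For D:
  PREDICT(D → '+' L L) = { '+' }
  PREDICT(D → num) = { 'num' }
  PREDICT(D → ε) = { $ }
For L:
  PREDICT(L → ',') = { ',' }
  PREDICT(L → '+') = { '+' }

All predict sets are disjoint. The grammar IS LL(1).

Answer: Yes, the grammar is LL(1).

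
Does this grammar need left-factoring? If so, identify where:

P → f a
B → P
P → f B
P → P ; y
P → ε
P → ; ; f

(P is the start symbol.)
Left-factoring is needed when two productions for the same non-terminal
share a common prefix on the right-hand side.

Productions for P:
  P → f a
  P → f B
  P → P ; y
  P → ε
  P → ; ; f

Found common prefix 'f' in productions for P

Answer: Yes, P has productions with common prefix 'f'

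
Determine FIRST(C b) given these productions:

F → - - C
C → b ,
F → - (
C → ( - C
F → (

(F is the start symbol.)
FIRST sets of the non-terminals involved (from the grammar, by fixed-point iteration):
  FIRST(C) = { '(', 'b' }

To compute FIRST(C b), process the symbols left to right:
Symbol C is a non-terminal. Add FIRST(C) \ {ε} = { '(', 'b' }
C is not nullable (ε ∉ FIRST(C)), so stop here.
FIRST(C b) = { '(', 'b' }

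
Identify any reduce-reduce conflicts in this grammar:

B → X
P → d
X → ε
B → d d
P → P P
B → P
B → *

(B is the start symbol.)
No reduce-reduce conflicts

Augment with B' → B and build the canonical LR(0) collection (I0 = CLOSURE({[B' → . B]}), then GOTO on every symbol after a dot until no new states appear). It has 9 states:
  I0: { [B → . *], [B → . P], [B → . X], [B → . d d], [B' → . B], [P → . P P], [P → . d], [X → .] }  — shift, reduce
  I1: { [B → * .] }  — reduce
  I2: { [B' → B .] }  — accept
  I3: { [B → P .], [P → . P P], [P → . d], [P → P . P] }  — shift, reduce
  I4: { [B → X .] }  — reduce
  I5: { [B → d . d], [P → d .] }  — shift, reduce
  I6: { [B → d d .] }  — reduce
  I7: { [P → . P P], [P → . d], [P → P . P], [P → P P .] }  — shift, reduce
  I8: { [P → d .] }  — reduce

No state contains more than one complete item.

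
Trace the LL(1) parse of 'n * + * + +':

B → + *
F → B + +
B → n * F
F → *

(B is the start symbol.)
Stack is shown with the top on the left.

Stack      Input          Action
--------------------------------
B $        n * + * + + $  output B → n * F
n * F $    n * + * + + $  match 'n'
* F $      * + * + + $    match '*'
F $        + * + + $      output F → B + +
B + + $    + * + + $      output B → + *
+ * + + $  + * + + $      match '+'
* + + $    * + + $        match '*'
+ + $      + + $          match '+'
+ $        + $            match '+'
$          $              accept

The string is accepted.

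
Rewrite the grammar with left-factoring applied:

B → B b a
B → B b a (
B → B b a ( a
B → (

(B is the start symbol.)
B → B b a B'
B' → ε
B' → ( B''
B'' → ε
B'' → a
B → (

Left-factoring transforms A → αβ₁ | αβ₂ into A → αA' and A' → β₁ | β₂
(α is the longest common prefix among the alternatives). Repeat until
no nonterminal has two alternatives with a common prefix.

Round 1: B has alternatives sharing prefix 'B b a'. Introduce B': B → B b a B'
  Add: B' → ε
  Add: B' → (
  Add: B' → ( a

Round 2: B' has alternatives sharing prefix '('. Introduce B'': B' → ( B''
  Add: B'' → ε
  Add: B'' → a

No remaining common prefixes — done.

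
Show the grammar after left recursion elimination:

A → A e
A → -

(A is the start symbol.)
A → - A'
A' → e A'
A' → ε

A is directly left-recursive. The standard transformation for
  A → A α₁ | ... | A α_m | β₁ | ... | β_n
is
  A  → β₁ A' | ... | β_n A'
  A' → α₁ A' | ... | α_m A' | ε

A → - becomes A → - A'
A → A e becomes A' → e A'
Add A' → ε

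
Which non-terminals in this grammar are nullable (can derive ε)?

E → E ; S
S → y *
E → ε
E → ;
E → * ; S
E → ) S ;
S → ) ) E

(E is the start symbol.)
ε-productions: E → ε
So E is immediately nullable.
No further non-terminal can be added: every production for the remaining non-terminals contains a terminal or a non-nullable non-terminal.
Nullable = { 'E' }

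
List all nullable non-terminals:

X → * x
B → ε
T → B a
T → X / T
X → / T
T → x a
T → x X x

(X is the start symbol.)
{ 'B' }

ε-productions: B → ε
So B is immediately nullable.
No further non-terminal can be added: every production for the remaining non-terminals contains a terminal or a non-nullable non-terminal.
Nullable = { 'B' }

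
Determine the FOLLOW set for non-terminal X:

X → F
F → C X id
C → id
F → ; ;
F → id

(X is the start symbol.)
{ $, 'id' }

X is the start symbol, so $ ∈ FOLLOW(X).
In F → C X id: X is followed by id, add FIRST(id) \ {ε} = { 'id' }

Taking the union: FOLLOW(X) = { $, 'id' }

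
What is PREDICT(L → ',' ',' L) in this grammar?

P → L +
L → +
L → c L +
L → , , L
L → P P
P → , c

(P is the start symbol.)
{ ',' }

PREDICT(L → ',' ',' L) = (FIRST(RHS) \ {ε}) ∪ (FOLLOW(L) if ε ∈ FIRST(RHS), i.e. RHS ⇒* ε)
FIRST(',' ',' L) = { ',' }
ε ∉ FIRST(',' ',' L), so FOLLOW(L) is not added.
PREDICT(L → ',' ',' L) = { ',' }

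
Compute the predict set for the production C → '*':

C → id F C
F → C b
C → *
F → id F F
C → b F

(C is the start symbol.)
{ '*' }

PREDICT(C → '*') = (FIRST(RHS) \ {ε}) ∪ (FOLLOW(C) if ε ∈ FIRST(RHS), i.e. RHS ⇒* ε)
FIRST('*') = { '*' }
ε ∉ FIRST('*'), so FOLLOW(C) is not added.
PREDICT(C → '*') = { '*' }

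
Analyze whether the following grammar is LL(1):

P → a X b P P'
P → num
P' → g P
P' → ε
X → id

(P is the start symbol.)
A grammar is LL(1) if for each non-terminal N with multiple productions, the predict sets of those productions are pairwise disjoint, where PREDICT(N → α) = (FIRST(α) \ {ε}) ∪ (FOLLOW(N) if α ⇒* ε).

Relevant sets:
  FOLLOW(P') = { $, 'g' }

For P:
  PREDICT(P → a X b P P') = { 'a' }
  PREDICT(P → num) = { 'num' }
For P':
  PREDICT(P' → g P) = { 'g' }
  PREDICT(P' → ε) = { $, 'g' }
X has a single production, so nothing to check there.

Conflict found: Predict set conflict for P': { 'g' }
The grammar is NOT LL(1).

Answer: No. Predict set conflict for P': { 'g' }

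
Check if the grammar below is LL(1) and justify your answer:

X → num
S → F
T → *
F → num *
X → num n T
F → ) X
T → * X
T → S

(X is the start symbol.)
No. Predict set conflict for X: { 'num' }

Relevant sets:
  FIRST(S) = { ')', 'num' }

For X:
  PREDICT(X → num) = { 'num' }
  PREDICT(X → num n T) = { 'num' }
For T:
  PREDICT(T → '*') = { '*' }
  PREDICT(T → '*' X) = { '*' }
  PREDICT(T → S) = { ')', 'num' }
For F:
  PREDICT(F → num '*') = { 'num' }
  PREDICT(F → ')' X) = { ')' }
S has a single production, so nothing to check there.

Conflict found: Predict set conflict for X: { 'num' }
The grammar is NOT LL(1).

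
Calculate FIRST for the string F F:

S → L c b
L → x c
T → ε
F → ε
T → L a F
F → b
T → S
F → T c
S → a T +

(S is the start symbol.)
{ 'a', 'b', 'c', 'x', ε }

FIRST sets of the non-terminals involved (from the grammar, by fixed-point iteration):
  FIRST(F) = { 'a', 'b', 'c', 'x', ε }

To compute FIRST(F F), process the symbols left to right:
Symbol F is a non-terminal. Add FIRST(F) \ {ε} = { 'a', 'b', 'c', 'x' }
F is nullable (ε ∈ FIRST(F)), continue to the next symbol.
Symbol F is a non-terminal. Add FIRST(F) \ {ε} = { 'a', 'b', 'c', 'x' }
F is nullable (ε ∈ FIRST(F)), continue to the next symbol.
All symbols are nullable, so ε is in the result.
FIRST(F F) = { 'a', 'b', 'c', 'x', ε }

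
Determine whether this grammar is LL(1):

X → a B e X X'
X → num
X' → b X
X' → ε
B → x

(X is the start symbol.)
No. Predict set conflict for X': { 'b' }

A grammar is LL(1) if for each non-terminal N with multiple productions, the predict sets of those productions are pairwise disjoint, where PREDICT(N → α) = (FIRST(α) \ {ε}) ∪ (FOLLOW(N) if α ⇒* ε).

Relevant sets:
  FOLLOW(X') = { $, 'b' }

For X:
  PREDICT(X → a B e X X') = { 'a' }
  PREDICT(X → num) = { 'num' }
For X':
  PREDICT(X' → b X) = { 'b' }
  PREDICT(X' → ε) = { $, 'b' }
B has a single production, so nothing to check there.

Conflict found: Predict set conflict for X': { 'b' }
The grammar is NOT LL(1).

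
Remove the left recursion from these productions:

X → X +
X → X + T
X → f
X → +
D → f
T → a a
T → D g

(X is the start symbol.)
X → f X'
X → + X'
X' → + X'
X' → + T X'
X' → ε
D → f
T → a a
T → D g

X is directly left-recursive. The standard transformation for
  A → A α₁ | ... | A α_m | β₁ | ... | β_n
is
  A  → β₁ A' | ... | β_n A'
  A' → α₁ A' | ... | α_m A' | ε

X → f becomes X → f X'
X → + becomes X → + X'
X → X + becomes X' → + X'
X → X + T becomes X' → + T X'
Add X' → ε

Productions for other non-terminals are unchanged:
  D → f
  T → a a
  T → D g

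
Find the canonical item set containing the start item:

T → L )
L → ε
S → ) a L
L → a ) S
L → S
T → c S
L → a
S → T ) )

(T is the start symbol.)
First, augment the grammar with T' → T
I₀ = CLOSURE({ [T' → . T] }):
  [T' → . T] has the dot before T: add [T → . L )], [T → . c S]
  [T → . L )] has the dot before L: add [L → .], [L → . a ) S], [L → . S], [L → . a]
  [L → . S] has the dot before S: add [S → . ) a L], [S → . T ) )]
No further items can be added.

I₀ = { [L → . S], [L → . a ) S], [L → . a], [L → .], [S → . ) a L], [S → . T ) )], [T → . L )], [T → . c S], [T' → . T] }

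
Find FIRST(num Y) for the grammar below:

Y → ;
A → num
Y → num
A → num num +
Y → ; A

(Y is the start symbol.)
{ 'num' }

To compute FIRST(num Y), process the symbols left to right:
Symbol num is a terminal. Add 'num' and stop.
FIRST(num Y) = { 'num' }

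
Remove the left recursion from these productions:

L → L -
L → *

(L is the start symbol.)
L is directly left-recursive. The standard transformation for
  A → A α₁ | ... | A α_m | β₁ | ... | β_n
is
  A  → β₁ A' | ... | β_n A'
  A' → α₁ A' | ... | α_m A' | ε

L → * becomes L → * L'
L → L - becomes L' → - L'
Add L' → ε

Resulting grammar:
L → * L'
L' → - L'
L' → ε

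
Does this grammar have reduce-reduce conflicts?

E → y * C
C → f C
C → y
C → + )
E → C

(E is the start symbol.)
A reduce-reduce conflict occurs when an LR(0) state has two complete items [A → α .] and [B → β .] — both call for a reduction, and with no lookahead the parser cannot choose between them.

Augment with E' → E and build the canonical LR(0) collection (I0 = CLOSURE({[E' → . E]}), then GOTO on every symbol after a dot until no new states appear). It has 11 states:
  I0: { [C → . + )], [C → . f C], [C → . y], [E → . C], [E → . y * C], [E' → . E] }  — shift
  I1: { [C → + . )] }  — shift
  I2: { [E → C .] }  — reduce
  I3: { [E' → E .] }  — accept
  I4: { [C → . + )], [C → . f C], [C → . y], [C → f . C] }  — shift
  I5: { [C → y .], [E → y . * C] }  — shift, reduce
  I6: { [C → . + )], [C → . f C], [C → . y], [E → y * . C] }  — shift
  I7: { [E → y * C .] }  — reduce
  I8: { [C → y .] }  — reduce
  I9: { [C → f C .] }  — reduce
  I10: { [C → + ) .] }  — reduce

No state contains more than one complete item.

Answer: No reduce-reduce conflicts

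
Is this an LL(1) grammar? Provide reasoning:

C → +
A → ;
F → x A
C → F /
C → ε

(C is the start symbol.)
A grammar is LL(1) if for each non-terminal N with multiple productions, the predict sets of those productions are pairwise disjoint, where PREDICT(N → α) = (FIRST(α) \ {ε}) ∪ (FOLLOW(N) if α ⇒* ε).

Relevant sets:
  FIRST(F) = { 'x' }
  FOLLOW(C) = { $ }

For C:
  PREDICT(C → '+') = { '+' }
  PREDICT(C → F '/') = { 'x' }
  PREDICT(C → ε) = { $ }
A, F have a single production, so nothing to check there.

All predict sets are disjoint. The grammar IS LL(1).

Answer: Yes, the grammar is LL(1).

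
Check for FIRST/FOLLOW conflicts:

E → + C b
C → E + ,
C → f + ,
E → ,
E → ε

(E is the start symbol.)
A FIRST/FOLLOW conflict occurs when a non-terminal N has a nullable alternative N → β (β ⇒* ε) and another alternative N → α with FIRST(α) ∩ FOLLOW(N) ≠ ∅: on such a lookahead the parser cannot decide between expanding α and letting N vanish via β.

Nullable non-terminals: E.

E: nullable alternative(s) E → ε; FOLLOW(E) = { $, '+' }
  E → + C b: FIRST \ {ε} = { '+' } — overlaps FOLLOW(E) on { '+' }: CONFLICT
  E → ,: FIRST \ {ε} = { ',' } — disjoint from FOLLOW(E)
  E → ε: FIRST \ {ε} = { } — this is the only nullable alternative, skip

C has no nullable alternative, so no FIRST/FOLLOW check is needed there.

So the grammar has 1 FIRST/FOLLOW conflict (marked CONFLICT above).

Answer: Yes. E → '+' C b with FOLLOW(E) on { '+' }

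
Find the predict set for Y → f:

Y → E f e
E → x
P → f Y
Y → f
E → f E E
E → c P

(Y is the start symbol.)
PREDICT(Y → f) = (FIRST(RHS) \ {ε}) ∪ (FOLLOW(Y) if ε ∈ FIRST(RHS), i.e. RHS ⇒* ε)
FIRST(f) = { 'f' }
ε ∉ FIRST(f), so FOLLOW(Y) is not added.
PREDICT(Y → f) = { 'f' }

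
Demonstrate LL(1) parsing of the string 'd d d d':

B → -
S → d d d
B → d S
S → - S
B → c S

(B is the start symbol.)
LL(1) parsing maintains a stack (initially the start symbol over $) and the input. At each step: if the stack top is a terminal, match it against the current input token; if it is a non-terminal N, replace it with the RHS of M[N, lookahead] (the unique production whose predict set contains the lookahead).

Stack is shown with the top on the left.

Stack    Input      Action
--------------------------
B $      d d d d $  output B → d S
d S $    d d d d $  match 'd'
S $      d d d $    output S → d d d
d d d $  d d d $    match 'd'
d d $    d d $      match 'd'
d $      d $        match 'd'
$        $          accept

The string is accepted.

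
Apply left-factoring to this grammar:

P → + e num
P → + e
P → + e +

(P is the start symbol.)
P → + e P'
P' → num
P' → ε
P' → +

Left-factoring transforms A → αβ₁ | αβ₂ into A → αA' and A' → β₁ | β₂
(α is the longest common prefix among the alternatives). Repeat until
no nonterminal has two alternatives with a common prefix.

Round 1: P has alternatives sharing prefix '+ e'. Introduce P': P → + e P'
  Add: P' → num
  Add: P' → ε
  Add: P' → +

No remaining common prefixes — done.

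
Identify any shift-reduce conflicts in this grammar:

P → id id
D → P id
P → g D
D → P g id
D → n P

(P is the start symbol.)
Augment with P' → P and build the canonical LR(0) collection (I0 = CLOSURE({[P' → . P]}), then GOTO on every symbol after a dot until no new states appear). It has 12 states:
  I0: { [P → . g D], [P → . id id], [P' → . P] }  — shift
  I1: { [P' → P .] }  — accept
  I2: { [D → . P g id], [D → . P id], [D → . n P], [P → . g D], [P → . id id], [P → g . D] }  — shift
  I3: { [P → id . id] }  — shift
  I4: { [P → id id .] }  — reduce
  I5: { [P → g D .] }  — reduce
  I6: { [D → P . g id], [D → P . id] }  — shift
  I7: { [D → n . P], [P → . g D], [P → . id id] }  — shift
  I8: { [D → n P .] }  — reduce
  I9: { [D → P g . id] }  — shift
  I10: { [D → P id .] }  — reduce
  I11: { [D → P g id .] }  — reduce

No state contains both a complete item and a shift item.

Answer: No shift-reduce conflicts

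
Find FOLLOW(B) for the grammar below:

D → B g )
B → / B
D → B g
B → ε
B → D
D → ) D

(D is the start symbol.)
{ 'g' }

To compute FOLLOW(B), find every occurrence of B on a right-hand side N → α B β: add FIRST(β) \ {ε}, and if β is empty or nullable also add FOLLOW(N). Iterate to a fixed point.

In D → B g ): B is followed by g ')', add FIRST(g ')') \ {ε} = { 'g' }
In B → / B: B is at the end; this adds FOLLOW(B) to itself — nothing new
In D → B g: B is followed by g, add FIRST(g) \ {ε} = { 'g' }

Taking the union: FOLLOW(B) = { 'g' }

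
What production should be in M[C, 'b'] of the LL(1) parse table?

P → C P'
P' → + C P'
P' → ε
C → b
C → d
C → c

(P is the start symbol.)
To find M[C, 'b'], we find productions for C where 'b' is in the predict set (PREDICT(N → α) = (FIRST(α) \ {ε}) ∪ (FOLLOW(N) if α ⇒* ε)).

C → b: PREDICT = { 'b' }
  'b' is in predict set, so this production goes in M[C, 'b']
C → d: PREDICT = { 'd' }
C → c: PREDICT = { 'c' }

M[C, 'b'] = C → b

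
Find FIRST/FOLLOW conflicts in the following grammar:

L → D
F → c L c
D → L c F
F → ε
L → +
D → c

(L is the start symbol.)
Nullable non-terminals: F.

F: nullable alternative(s) F → ε; FOLLOW(F) = { $, 'c' }
  F → c L c: FIRST \ {ε} = { 'c' } — overlaps FOLLOW(F) on { 'c' }: CONFLICT
  F → ε: FIRST \ {ε} = { } — this is the only nullable alternative, skip

D, L have no nullable alternative, so no FIRST/FOLLOW check is needed there.

So the grammar has 1 FIRST/FOLLOW conflict (marked CONFLICT above).

Answer: Yes. F → c L c with FOLLOW(F) on { 'c' }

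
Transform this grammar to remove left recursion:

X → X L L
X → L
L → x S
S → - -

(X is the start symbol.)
X is directly left-recursive. The standard transformation for
  A → A α₁ | ... | A α_m | β₁ | ... | β_n
is
  A  → β₁ A' | ... | β_n A'
  A' → α₁ A' | ... | α_m A' | ε

X → L becomes X → L X'
X → X L L becomes X' → L L X'
Add X' → ε

Productions for other non-terminals are unchanged:
  L → x S
  S → - -

Resulting grammar:
X → L X'
X' → L L X'
X' → ε
L → x S
S → - -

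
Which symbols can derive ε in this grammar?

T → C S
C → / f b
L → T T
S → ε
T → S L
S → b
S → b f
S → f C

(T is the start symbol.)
{ 'S' }

ε-productions: S → ε
So S is immediately nullable.
No further non-terminal can be added: every production for the remaining non-terminals contains a terminal or a non-nullable non-terminal.
Nullable = { 'S' }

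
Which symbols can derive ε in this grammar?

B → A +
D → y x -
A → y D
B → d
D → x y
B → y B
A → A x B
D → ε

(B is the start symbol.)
A non-terminal is nullable if it can derive ε (the empty string): either it has an ε-production, or it has a production whose right-hand side consists entirely of nullable non-terminals.

ε-productions: D → ε
So D is immediately nullable.
No further non-terminal can be added: every production for the remaining non-terminals contains a terminal or a non-nullable non-terminal.
Nullable = { 'D' }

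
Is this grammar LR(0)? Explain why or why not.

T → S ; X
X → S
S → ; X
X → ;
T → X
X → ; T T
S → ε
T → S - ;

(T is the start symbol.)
Augment with T' → T and build the canonical LR(0) collection (I0 = CLOSURE({[T' → . T]}), then GOTO on every symbol after a dot until no new states appear). It has 13 states:
  I0: { [S → . ; X], [S → .], [T → . S - ;], [T → . S ; X], [T → . X], [T' → . T], [X → . ; T T], [X → . ;], [X → . S] }  — shift, reduce
  I1: { [S → . ; X], [S → .], [S → ; . X], [T → . S - ;], [T → . S ; X], [T → . X], [X → . ; T T], [X → . ;], [X → . S], [X → ; . T T], [X → ; .] }  — shift, 2 reduces
  I2: { [T → S . - ;], [T → S . ; X], [X → S .] }  — shift, reduce
  I3: { [T' → T .] }  — accept
  I4: { [T → X .] }  — reduce
  I5: { [T → S - . ;] }  — shift
  I6: { [S → . ; X], [S → .], [T → S ; . X], [X → . ; T T], [X → . ;], [X → . S] }  — shift, reduce
  I7: { [X → S .] }  — reduce
  I8: { [T → S ; X .] }  — reduce
  I9: { [T → S - ; .] }  — reduce
  I10: { [S → . ; X], [S → .], [T → . S - ;], [T → . S ; X], [T → . X], [X → . ; T T], [X → . ;], [X → . S], [X → ; T . T] }  — shift, reduce
  I11: { [S → ; X .], [T → X .] }  — 2 reduces
  I12: { [X → ; T T .] }  — reduce

Conflict in state I0:
  Shift-reduce conflict between [S → .] and [S → . ; X]
So the grammar is NOT LR(0).

Answer: No. Shift-reduce conflict between [S → .] and [S → . ; X]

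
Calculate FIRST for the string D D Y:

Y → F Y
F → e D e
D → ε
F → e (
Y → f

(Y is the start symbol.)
FIRST sets of the non-terminals involved (from the grammar, by fixed-point iteration):
  FIRST(D) = { ε }
  FIRST(Y) = { 'e', 'f' }

To compute FIRST(D D Y), process the symbols left to right:
Symbol D is a non-terminal. Add FIRST(D) \ {ε} = { }
D is nullable (ε ∈ FIRST(D)), continue to the next symbol.
Symbol D is a non-terminal. Add FIRST(D) \ {ε} = { }
D is nullable (ε ∈ FIRST(D)), continue to the next symbol.
Symbol Y is a non-terminal. Add FIRST(Y) \ {ε} = { 'e', 'f' }
Y is not nullable (ε ∉ FIRST(Y)), so stop here.
FIRST(D D Y) = { 'e', 'f' }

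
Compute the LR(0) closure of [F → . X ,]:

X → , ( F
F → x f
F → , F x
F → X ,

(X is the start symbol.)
{ [F → . X ,], [X → . , ( F] }

To compute CLOSURE, for each item [A → α.Bβ] where B is a non-terminal, add [B → .γ] for all productions B → γ; repeat for the newly added items until nothing changes.

Start with: [F → . X ,]
  [F → . X ,] has the dot before X: add [X → . , ( F]
No further items can be added.

CLOSURE = { [F → . X ,], [X → . , ( F] }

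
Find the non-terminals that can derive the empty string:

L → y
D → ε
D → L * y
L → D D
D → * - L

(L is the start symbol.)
ε-productions: D → ε
So D is immediately nullable.
L → D D: every symbol on the right is nullable, so L is nullable too.
Every non-terminal is now nullable.
Nullable = { 'D', 'L' }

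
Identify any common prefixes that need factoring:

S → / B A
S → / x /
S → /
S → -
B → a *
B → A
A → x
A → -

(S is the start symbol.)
Left-factoring is needed when two productions for the same non-terminal
share a common prefix on the right-hand side.

Productions for S:
  S → / B A
  S → / x /
  S → /
  S → -
Productions for B:
  B → a *
  B → A
Productions for A:
  A → x
  A → -

Found common prefix '/' in productions for S

Answer: Yes, S has productions with common prefix '/'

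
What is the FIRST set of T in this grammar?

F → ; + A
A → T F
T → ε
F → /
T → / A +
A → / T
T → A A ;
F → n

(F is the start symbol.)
To compute FIRST(T), examine every production with T on the left-hand side, reading each right-hand side left to right until a non-nullable symbol is reached.

FIRST sets of the other non-terminals involved (by the same procedure, iterated to a fixed point):
  FIRST(A) = { '/', ';', 'n' }

From T → ε:
  - ε-production, so ε ∈ FIRST(T)
From T → / A +:
  - '/' is a terminal: add '/' and stop
From T → A A ;:
  - A is a non-terminal: add FIRST(A) \ {ε} = { '/', ';', 'n' }
    A is not nullable, so stop

Collecting: FIRST(T) = { '/', ';', 'n', ε }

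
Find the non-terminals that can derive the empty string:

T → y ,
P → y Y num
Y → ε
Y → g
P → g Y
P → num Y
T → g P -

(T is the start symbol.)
A non-terminal is nullable if it can derive ε (the empty string): either it has an ε-production, or it has a production whose right-hand side consists entirely of nullable non-terminals.

ε-productions: Y → ε
So Y is immediately nullable.
No further non-terminal can be added: every production for the remaining non-terminals contains a terminal or a non-nullable non-terminal.
Nullable = { 'Y' }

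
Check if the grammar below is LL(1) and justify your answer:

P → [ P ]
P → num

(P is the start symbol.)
A grammar is LL(1) if for each non-terminal N with multiple productions, the predict sets of those productions are pairwise disjoint, where PREDICT(N → α) = (FIRST(α) \ {ε}) ∪ (FOLLOW(N) if α ⇒* ε).

For P:
  PREDICT(P → '[' P ']') = { '[' }
  PREDICT(P → num) = { 'num' }

All predict sets are disjoint. The grammar IS LL(1).

Answer: Yes, the grammar is LL(1).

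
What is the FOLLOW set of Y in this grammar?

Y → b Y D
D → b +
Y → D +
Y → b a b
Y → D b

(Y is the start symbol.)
Y is the start symbol, so $ ∈ FOLLOW(Y).
In Y → b Y D: Y is followed by D, add FIRST(D) \ {ε} = { 'b' }

Taking the union: FOLLOW(Y) = { $, 'b' }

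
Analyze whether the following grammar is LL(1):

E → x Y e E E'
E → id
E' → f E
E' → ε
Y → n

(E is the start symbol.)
No. Predict set conflict for E': { 'f' }

A grammar is LL(1) if for each non-terminal N with multiple productions, the predict sets of those productions are pairwise disjoint, where PREDICT(N → α) = (FIRST(α) \ {ε}) ∪ (FOLLOW(N) if α ⇒* ε).

Relevant sets:
  FOLLOW(E') = { $, 'f' }

For E:
  PREDICT(E → x Y e E E') = { 'x' }
  PREDICT(E → id) = { 'id' }
For E':
  PREDICT(E' → f E) = { 'f' }
  PREDICT(E' → ε) = { $, 'f' }
Y has a single production, so nothing to check there.

Conflict found: Predict set conflict for E': { 'f' }
The grammar is NOT LL(1).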